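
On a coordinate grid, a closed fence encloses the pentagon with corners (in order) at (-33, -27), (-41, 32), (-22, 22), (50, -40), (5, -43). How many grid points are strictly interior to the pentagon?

3039

The shoelace formula gives twice the area as |((-33)·32 − (-41)·(-27)) + ((-41)·22 − (-22)·32) + ((-22)·(-40) − 50·22) + (50·(-43) − 5·(-40)) + (5·(-27) − (-33)·(-43))| = 6085, so the area is 6085/2.
Along each edge there are gcd(|Δx|,|Δy|)+1 lattice points, so counting each shared vertex once the boundary has gcd(8,59) + gcd(19,10) + gcd(72,62) + gcd(45,3) + gcd(38,16) = 1+1+2+3+2 = 9.
By Pick's theorem A = I + B/2 − 1, so I = 6085/2 − 9/2 + 1 = 3039.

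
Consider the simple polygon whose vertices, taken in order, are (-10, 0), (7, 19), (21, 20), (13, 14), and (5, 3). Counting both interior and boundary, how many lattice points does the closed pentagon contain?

213

Using the shoelace formula, 2A = |[(-10)·19 − 7·0] + [7·20 − 21·19] + [21·14 − 13·20] + [13·3 − 5·14] + [5·0 − (-10)·3]| = 416, so the area is 208.
The number of boundary lattice points is Σ gcd(|Δx|,|Δy|) = gcd(17,19) + gcd(14,1) + gcd(8,6) + gcd(8,11) + gcd(15,3) = 1+1+2+1+3 = 8.
Pick's theorem gives I = A − B/2 + 1 = 208 − 8/2 + 1 = 205, so the closed region contains I + B = 205 + 8 = 213 lattice points.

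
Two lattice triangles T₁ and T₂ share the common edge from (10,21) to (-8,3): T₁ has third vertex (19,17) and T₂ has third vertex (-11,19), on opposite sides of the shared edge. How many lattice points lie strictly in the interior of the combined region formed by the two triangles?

The union is the simple quadrilateral with vertices (10,21), (19,17), (-8,3), (-11,19) in order.
The shoelace formula gives twice the area as |[10·17 − 19·21] + [19·3 − (-8)·17] + [(-8)·19 − (-11)·3] + [(-11)·21 − 10·19]| = 576, so the area is 288.
Along each edge there are gcd(|Δx|,|Δy|)+1 lattice points, so counting each shared vertex once the boundary has gcd(9,4) + gcd(27,14) + gcd(3,16) + gcd(21,2) = 1+1+1+1 = 4.
By Pick's theorem I = A − B/2 + 1 = 288 − 4/2 + 1 = 287.

287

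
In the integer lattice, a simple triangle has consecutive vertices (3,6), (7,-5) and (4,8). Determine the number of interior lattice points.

The shoelace formula gives twice the area as |[3·(-5) − 7·6] + [7·8 − 4·(-5)] + [4·6 − 3·8]| = 19, so the area is 9.5.
The number of boundary lattice points is Σ gcd(|Δx|,|Δy|) = gcd(4,11) + gcd(3,13) + gcd(1,2) = 1+1+1 = 3.
By Pick's theorem A = I + B/2 − 1, so I = 9.5 − 3/2 + 1 = 9.

9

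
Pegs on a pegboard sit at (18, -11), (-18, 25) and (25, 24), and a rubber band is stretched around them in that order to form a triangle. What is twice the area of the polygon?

The shoelace formula gives twice the area as |(18·25 − (-18)·(-11)) + ((-18)·24 − 25·25) + (25·(-11) − 18·24)| = 1512, so the area is 756.

1512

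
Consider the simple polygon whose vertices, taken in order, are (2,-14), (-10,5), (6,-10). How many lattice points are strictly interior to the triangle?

The shoelace formula gives twice the area as |(2·5 − (-10)·(-14)) + ((-10)·(-10) − 6·5) + (6·(-14) − 2·(-10))| = 124, so the area is 62.
Summing gcd(|Δx|,|Δy|) over the edges gives the boundary count: gcd(12,19) + gcd(16,15) + gcd(4,4) = 1+1+4 = 6.
By Pick's theorem A = I + B/2 − 1, so I = 62 − 6/2 + 1 = 60.

60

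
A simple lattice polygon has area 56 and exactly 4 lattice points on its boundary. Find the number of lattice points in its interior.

55

Pick's theorem A = I + B/2 − 1 rearranges to I = A − B/2 + 1 = 56 − 4/2 + 1 = 55.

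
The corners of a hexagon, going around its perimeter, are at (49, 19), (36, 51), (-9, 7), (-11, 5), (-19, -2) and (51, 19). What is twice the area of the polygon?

2454

Using the shoelace formula, 2A = |[49·51 − 36·19] + [36·7 − (-9)·51] + [(-9)·5 − (-11)·7] + [(-11)·(-2) − (-19)·5] + [(-19)·19 − 51·(-2)] + [51·19 − 49·19]| = 2454, so the area is 1227.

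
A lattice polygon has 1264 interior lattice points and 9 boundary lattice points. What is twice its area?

Pick's theorem states A = I + B/2 − 1, so A = 1264 + 9/2 − 1 = 2535/2.
Hence 2A = 2535.

2535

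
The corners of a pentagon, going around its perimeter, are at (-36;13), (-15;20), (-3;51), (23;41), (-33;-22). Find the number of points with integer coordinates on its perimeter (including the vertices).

18

Summing gcd(|Δx|,|Δy|) over the edges gives the boundary count: gcd(21,7) + gcd(12,31) + gcd(26,10) + gcd(56,63) + gcd(3,35) = 7+1+2+7+1 = 18.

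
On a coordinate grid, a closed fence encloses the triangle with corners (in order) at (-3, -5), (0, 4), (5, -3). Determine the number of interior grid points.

Using the shoelace formula, 2A = |[(-3)·4 − 0·(-5)] + [0·(-3) − 5·4] + [5·(-5) − (-3)·(-3)]| = 66, so the area is 33.
Along each edge there are gcd(|Δx|,|Δy|)+1 lattice points, so counting each shared vertex once the boundary has gcd(3,9) + gcd(5,7) + gcd(8,2) = 3+1+2 = 6.
Pick's theorem gives I = A − B/2 + 1 = 33 − 6/2 + 1 = 31.

31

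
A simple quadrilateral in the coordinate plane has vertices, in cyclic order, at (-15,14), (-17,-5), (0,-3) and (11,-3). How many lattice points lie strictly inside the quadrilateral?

By the shoelace formula, twice the signed area is |((-15)·(-5) − (-17)·14) + ((-17)·(-3) − 0·(-5)) + (0·(-3) − 11·(-3)) + (11·14 − (-15)·(-3))| = 506, so the area is 253.
Summing gcd(|Δx|,|Δy|) over the edges gives the boundary count: gcd(2,19) + gcd(17,2) + gcd(11,0) + gcd(26,17) = 1+1+11+1 = 14.
Pick's theorem gives I = A − B/2 + 1 = 253 − 14/2 + 1 = 247.

247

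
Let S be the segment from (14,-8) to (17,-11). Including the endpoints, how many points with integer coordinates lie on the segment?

4

The number of lattice points on a segment between lattice points is gcd(|Δx|,|Δy|) + 1 = gcd(3,3) + 1 = 3 + 1 = 4.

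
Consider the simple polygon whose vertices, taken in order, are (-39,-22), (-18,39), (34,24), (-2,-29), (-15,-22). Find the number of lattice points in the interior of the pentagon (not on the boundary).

The shoelace formula gives twice the area as |((-39)·39 − (-18)·(-22)) + ((-18)·24 − 34·39) + (34·(-29) − (-2)·24) + ((-2)·(-22) − (-15)·(-29)) + ((-15)·(-22) − (-39)·(-22))| = 5532, so the area is 2766.
The number of boundary lattice points is Σ gcd(|Δx|,|Δy|) = gcd(21,61) + gcd(52,15) + gcd(36,53) + gcd(13,7) + gcd(24,0) = 1+1+1+1+24 = 28.
Pick's theorem gives I = A − B/2 + 1 = 2766 − 28/2 + 1 = 2753.

2753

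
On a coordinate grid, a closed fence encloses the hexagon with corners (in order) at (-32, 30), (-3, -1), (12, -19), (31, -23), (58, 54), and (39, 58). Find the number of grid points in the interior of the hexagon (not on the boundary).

Using the shoelace formula, 2A = |((-32)·(-1) − (-3)·30) + ((-3)·(-19) − 12·(-1)) + (12·(-23) − 31·(-19)) + (31·54 − 58·(-23)) + (58·58 − 39·54) + (39·30 − (-32)·58)| = 7796, so the area is 3898.
The number of boundary lattice points is Σ gcd(|Δx|,|Δy|) = gcd(29,31) + gcd(15,18) + gcd(19,4) + gcd(27,77) + gcd(19,4) + gcd(71,28) = 1+3+1+1+1+1 = 8.
Pick's theorem gives I = A − B/2 + 1 = 3898 − 8/2 + 1 = 3895.

3895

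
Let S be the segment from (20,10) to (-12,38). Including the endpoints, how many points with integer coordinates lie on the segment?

The number of lattice points on a segment between lattice points is gcd(|Δx|,|Δy|) + 1 = gcd(32,28) + 1 = 4 + 1 = 5.

5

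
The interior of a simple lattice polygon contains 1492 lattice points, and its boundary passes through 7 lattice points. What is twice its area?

2989

By Pick's theorem, A = I + B/2 − 1 = 1492 + 7/2 − 1 = 2989/2.
Hence 2A = 2989.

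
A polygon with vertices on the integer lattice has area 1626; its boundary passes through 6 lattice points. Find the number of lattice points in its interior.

1624

From Pick's theorem, I = A − B/2 + 1 = 1626 − 6/2 + 1 = 1624.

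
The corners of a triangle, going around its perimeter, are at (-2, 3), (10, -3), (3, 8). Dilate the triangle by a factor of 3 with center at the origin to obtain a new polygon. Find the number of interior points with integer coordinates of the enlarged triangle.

388

Using the shoelace formula, 2A = |((-2)·(-3) − 10·3) + (10·8 − 3·(-3)) + (3·3 − (-2)·8)| = 90, so the area is 45.
Along each edge there are gcd(|Δx|,|Δy|)+1 lattice points, so counting each shared vertex once the boundary has gcd(12,6) + gcd(7,11) + gcd(5,5) = 6+1+5 = 12.
Scaling by 3 multiplies the area by 3² = 9 (so the new area is 405) and multiplies the boundary lattice-point count by 3, giving 36.
By Pick's theorem, the interior count of the dilated polygon is 405 − 36/2 + 1 = 388.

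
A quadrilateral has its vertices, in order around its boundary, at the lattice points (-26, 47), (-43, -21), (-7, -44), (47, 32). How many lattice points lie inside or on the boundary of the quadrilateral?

4610

By the shoelace formula, twice the signed area is |((-26)·(-21) − (-43)·47) + ((-43)·(-44) − (-7)·(-21)) + ((-7)·32 − 47·(-44)) + (47·47 − (-26)·32)| = 9197, so the area is 4598.5.
Along each edge there are gcd(|Δx|,|Δy|)+1 lattice points, so counting each shared vertex once the boundary has gcd(17,68) + gcd(36,23) + gcd(54,76) + gcd(73,15) = 17+1+2+1 = 21.
Pick's theorem gives I = A − B/2 + 1 = 4598.5 − 21/2 + 1 = 4589, so the closed region contains I + B = 4589 + 21 = 4610 lattice points.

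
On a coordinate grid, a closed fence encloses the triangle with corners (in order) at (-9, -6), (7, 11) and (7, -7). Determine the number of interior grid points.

The shoelace formula gives twice the area as |[(-9)·11 − 7·(-6)] + [7·(-7) − 7·11] + [7·(-6) − (-9)·(-7)]| = 288, so the area is 144.
Along each edge there are gcd(|Δx|,|Δy|)+1 lattice points, so counting each shared vertex once the boundary has gcd(16,17) + gcd(0,18) + gcd(16,1) = 1+18+1 = 20.
Pick's theorem gives I = A − B/2 + 1 = 144 − 20/2 + 1 = 135.

135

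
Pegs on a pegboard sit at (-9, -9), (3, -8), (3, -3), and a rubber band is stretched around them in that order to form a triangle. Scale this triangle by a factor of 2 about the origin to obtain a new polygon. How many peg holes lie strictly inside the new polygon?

109

The shoelace formula gives twice the area as |[(-9)·(-8) − 3·(-9)] + [3·(-3) − 3·(-8)] + [3·(-9) − (-9)·(-3)]| = 60, so the area is 30.
The number of boundary lattice points is Σ gcd(|Δx|,|Δy|) = gcd(12,1) + gcd(0,5) + gcd(12,6) = 1+5+6 = 12.
Scaling by 2 multiplies the area by 2² = 4 (so the new area is 120) and multiplies the boundary lattice-point count by 2, giving 24.
By Pick's theorem, the interior count of the dilated polygon is 120 − 24/2 + 1 = 109.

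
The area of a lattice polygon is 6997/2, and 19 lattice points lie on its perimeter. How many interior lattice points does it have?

Pick's theorem A = I + B/2 − 1 rearranges to I = A − B/2 + 1 = 6997/2 − 19/2 + 1 = 3490.

3490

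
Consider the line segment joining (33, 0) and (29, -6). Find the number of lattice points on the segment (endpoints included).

3

The number of lattice points on a segment between lattice points is gcd(|Δx|,|Δy|) + 1 = gcd(4,6) + 1 = 2 + 1 = 3.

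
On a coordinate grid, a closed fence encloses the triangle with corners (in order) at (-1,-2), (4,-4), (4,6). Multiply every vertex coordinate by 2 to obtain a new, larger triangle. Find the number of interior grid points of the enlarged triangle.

By the shoelace formula, twice the signed area is |[(-1)·(-4) − 4·(-2)] + [4·6 − 4·(-4)] + [4·(-2) − (-1)·6]| = 50, so the area is 25.
The number of boundary lattice points is Σ gcd(|Δx|,|Δy|) = gcd(5,2) + gcd(0,10) + gcd(5,8) = 1+10+1 = 12.
Scaling by 2 multiplies the area by 2² = 4 (so the new area is 100) and multiplies the boundary lattice-point count by 2, giving 24.
By Pick's theorem, the interior count of the dilated polygon is 100 − 24/2 + 1 = 89.

89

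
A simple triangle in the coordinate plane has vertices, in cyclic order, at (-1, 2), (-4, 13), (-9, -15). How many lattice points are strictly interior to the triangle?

69

Using the shoelace formula, 2A = |[(-1)·13 − (-4)·2] + [(-4)·(-15) − (-9)·13] + [(-9)·2 − (-1)·(-15)]| = 139, so the area is 139/2.
The number of boundary lattice points is Σ gcd(|Δx|,|Δy|) = gcd(3,11) + gcd(5,28) + gcd(8,17) = 1+1+1 = 3.
Pick's theorem gives I = A − B/2 + 1 = 139/2 − 3/2 + 1 = 69.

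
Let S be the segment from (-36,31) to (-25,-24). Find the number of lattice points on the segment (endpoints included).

The number of lattice points on a segment between lattice points is gcd(|Δx|,|Δy|) + 1 = gcd(11,55) + 1 = 11 + 1 = 12.

12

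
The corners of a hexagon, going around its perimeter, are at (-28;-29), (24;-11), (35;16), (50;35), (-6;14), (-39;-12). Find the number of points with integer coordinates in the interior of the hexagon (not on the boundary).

The shoelace formula gives twice the area as |((-28)·(-11) − 24·(-29)) + (24·16 − 35·(-11)) + (35·35 − 50·16) + (50·14 − (-6)·35) + ((-6)·(-12) − (-39)·14) + ((-39)·(-29) − (-28)·(-12))| = 4521, so the area is 4521/2.
Summing gcd(|Δx|,|Δy|) over the edges gives the boundary count: gcd(52,18) + gcd(11,27) + gcd(15,19) + gcd(56,21) + gcd(33,26) + gcd(11,17) = 2+1+1+7+1+1 = 13.
By Pick's theorem A = I + B/2 − 1, so I = 4521/2 − 13/2 + 1 = 2255.

2255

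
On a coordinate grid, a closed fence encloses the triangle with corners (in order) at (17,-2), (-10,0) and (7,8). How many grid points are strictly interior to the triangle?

By the shoelace formula, twice the signed area is |(17·0 − (-10)·(-2)) + ((-10)·8 − 7·0) + (7·(-2) − 17·8)| = 250, so the area is 125.
Along each edge there are gcd(|Δx|,|Δy|)+1 lattice points, so counting each shared vertex once the boundary has gcd(27,2) + gcd(17,8) + gcd(10,10) = 1+1+10 = 12.
By Pick's theorem A = I + B/2 − 1, so I = 125 − 12/2 + 1 = 120.

120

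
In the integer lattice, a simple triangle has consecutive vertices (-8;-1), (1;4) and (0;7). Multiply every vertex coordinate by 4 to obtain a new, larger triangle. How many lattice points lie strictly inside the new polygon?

237

Using the shoelace formula, 2A = |((-8)·4 − 1·(-1)) + (1·7 − 0·4) + (0·(-1) − (-8)·7)| = 32, so the area is 16.
Summing gcd(|Δx|,|Δy|) over the edges gives the boundary count: gcd(9,5) + gcd(1,3) + gcd(8,8) = 1+1+8 = 10.
Scaling by 4 multiplies the area by 4² = 16 (so the new area is 256) and multiplies the boundary lattice-point count by 4, giving 40.
By Pick's theorem, the interior count of the dilated polygon is 256 − 40/2 + 1 = 237.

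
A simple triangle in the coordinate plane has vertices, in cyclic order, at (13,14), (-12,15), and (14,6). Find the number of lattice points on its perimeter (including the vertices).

Along each edge there are gcd(|Δx|,|Δy|)+1 lattice points, so counting each shared vertex once the boundary has gcd(25,1) + gcd(26,9) + gcd(1,8) = 1+1+1 = 3.

3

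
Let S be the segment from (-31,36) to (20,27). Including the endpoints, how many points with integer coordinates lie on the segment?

4

The number of lattice points on a segment between lattice points is gcd(|Δx|,|Δy|) + 1 = gcd(51,9) + 1 = 3 + 1 = 4.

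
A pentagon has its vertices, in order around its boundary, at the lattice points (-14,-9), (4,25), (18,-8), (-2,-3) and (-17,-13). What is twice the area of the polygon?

920

Using the shoelace formula, 2A = |((-14)·25 − 4·(-9)) + (4·(-8) − 18·25) + (18·(-3) − (-2)·(-8)) + ((-2)·(-13) − (-17)·(-3)) + ((-17)·(-9) − (-14)·(-13))| = 920, so the area is 460.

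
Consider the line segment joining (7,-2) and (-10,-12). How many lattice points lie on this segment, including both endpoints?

The number of lattice points on a segment between lattice points is gcd(|Δx|,|Δy|) + 1 = gcd(17,10) + 1 = 1 + 1 = 2.

2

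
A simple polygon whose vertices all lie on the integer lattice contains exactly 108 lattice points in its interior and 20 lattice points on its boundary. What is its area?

117

By Pick's theorem, A = I + B/2 − 1 = 108 + 20/2 − 1 = 117.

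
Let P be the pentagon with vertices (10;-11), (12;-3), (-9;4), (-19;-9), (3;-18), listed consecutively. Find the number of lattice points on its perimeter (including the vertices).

Along each edge there are gcd(|Δx|,|Δy|)+1 lattice points, so counting each shared vertex once the boundary has gcd(2,8) + gcd(21,7) + gcd(10,13) + gcd(22,9) + gcd(7,7) = 2+7+1+1+7 = 18.

18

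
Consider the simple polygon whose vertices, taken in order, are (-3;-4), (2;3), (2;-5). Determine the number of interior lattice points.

Using the shoelace formula, 2A = |[(-3)·3 − 2·(-4)] + [2·(-5) − 2·3] + [2·(-4) − (-3)·(-5)]| = 40, so the area is 20.
Along each edge there are gcd(|Δx|,|Δy|)+1 lattice points, so counting each shared vertex once the boundary has gcd(5,7) + gcd(0,8) + gcd(5,1) = 1+8+1 = 10.
By Pick's theorem A = I + B/2 − 1, so I = 20 − 10/2 + 1 = 16.

16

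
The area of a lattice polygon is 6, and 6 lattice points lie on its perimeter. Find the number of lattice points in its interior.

4

Pick's theorem A = I + B/2 − 1 rearranges to I = A − B/2 + 1 = 6 − 6/2 + 1 = 4.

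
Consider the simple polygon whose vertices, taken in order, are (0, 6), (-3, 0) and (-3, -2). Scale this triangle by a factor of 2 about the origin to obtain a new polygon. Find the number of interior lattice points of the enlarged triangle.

Using the shoelace formula, 2A = |(0·0 − (-3)·6) + ((-3)·(-2) − (-3)·0) + ((-3)·6 − 0·(-2))| = 6, so the area is 3.
The number of boundary lattice points is Σ gcd(|Δx|,|Δy|) = gcd(3,6) + gcd(0,2) + gcd(3,8) = 3+2+1 = 6.
Scaling by 2 multiplies the area by 2² = 4 (so the new area is 12) and multiplies the boundary lattice-point count by 2, giving 12.
By Pick's theorem, the interior count of the dilated polygon is 12 − 12/2 + 1 = 7.

7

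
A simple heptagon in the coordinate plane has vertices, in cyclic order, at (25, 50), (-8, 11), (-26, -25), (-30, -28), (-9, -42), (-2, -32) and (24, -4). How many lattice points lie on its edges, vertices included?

33

Summing gcd(|Δx|,|Δy|) over the edges gives the boundary count: gcd(33,39) + gcd(18,36) + gcd(4,3) + gcd(21,14) + gcd(7,10) + gcd(26,28) + gcd(1,54) = 3+18+1+7+1+2+1 = 33.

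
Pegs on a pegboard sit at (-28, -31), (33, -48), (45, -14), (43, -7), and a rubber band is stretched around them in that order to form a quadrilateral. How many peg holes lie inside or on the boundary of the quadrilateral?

1415

The shoelace formula gives twice the area as |[(-28)·(-48) − 33·(-31)] + [33·(-14) − 45·(-48)] + [45·(-7) − 43·(-14)] + [43·(-31) − (-28)·(-7)]| = 2823, so the area is 2823/2.
Along each edge there are gcd(|Δx|,|Δy|)+1 lattice points, so counting each shared vertex once the boundary has gcd(61,17) + gcd(12,34) + gcd(2,7) + gcd(71,24) = 1+2+1+1 = 5.
Pick's theorem gives I = A − B/2 + 1 = 2823/2 − 5/2 + 1 = 1410, so the closed region contains I + B = 1410 + 5 = 1415 lattice points.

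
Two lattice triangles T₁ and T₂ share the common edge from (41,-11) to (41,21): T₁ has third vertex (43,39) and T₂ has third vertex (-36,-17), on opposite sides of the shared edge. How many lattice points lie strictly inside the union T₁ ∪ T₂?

1262

The union is the simple quadrilateral with vertices (41,-11), (43,39), (41,21), (-36,-17) in order.
By the shoelace formula, twice the signed area is |(41·39 − 43·(-11)) + (43·21 − 41·39) + (41·(-17) − (-36)·21) + ((-36)·(-11) − 41·(-17))| = 2528, so the area is 1264.
Along each edge there are gcd(|Δx|,|Δy|)+1 lattice points, so counting each shared vertex once the boundary has gcd(2,50) + gcd(2,18) + gcd(77,38) + gcd(77,6) = 2+2+1+1 = 6.
By Pick's theorem I = A − B/2 + 1 = 1264 − 6/2 + 1 = 1262.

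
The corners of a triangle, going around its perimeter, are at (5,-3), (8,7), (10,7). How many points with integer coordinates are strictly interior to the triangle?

7

By the shoelace formula, twice the signed area is |[5·7 − 8·(-3)] + [8·7 − 10·7] + [10·(-3) − 5·7]| = 20, so the area is 10.
Along each edge there are gcd(|Δx|,|Δy|)+1 lattice points, so counting each shared vertex once the boundary has gcd(3,10) + gcd(2,0) + gcd(5,10) = 1+2+5 = 8.
Pick's theorem gives I = A − B/2 + 1 = 10 − 8/2 + 1 = 7.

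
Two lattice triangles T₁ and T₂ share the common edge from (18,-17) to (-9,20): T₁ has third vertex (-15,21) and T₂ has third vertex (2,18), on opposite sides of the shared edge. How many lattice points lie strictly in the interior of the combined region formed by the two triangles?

273

The union is the simple quadrilateral with vertices (18,-17), (-15,21), (-9,20), (2,18) in order.
By the shoelace formula, twice the signed area is |[18·21 − (-15)·(-17)] + [(-15)·20 − (-9)·21] + [(-9)·18 − 2·20] + [2·(-17) − 18·18]| = 548, so the area is 274.
Summing gcd(|Δx|,|Δy|) over the edges gives the boundary count: gcd(33,38) + gcd(6,1) + gcd(11,2) + gcd(16,35) = 1+1+1+1 = 4.
By Pick's theorem I = A − B/2 + 1 = 274 − 4/2 + 1 = 273.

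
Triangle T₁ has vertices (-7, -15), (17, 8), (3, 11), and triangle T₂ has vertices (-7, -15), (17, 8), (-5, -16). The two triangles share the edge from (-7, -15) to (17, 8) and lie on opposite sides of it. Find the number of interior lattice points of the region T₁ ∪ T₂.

The union is the simple quadrilateral with vertices (-7, -15), (3, 11), (17, 8), (-5, -16) in order.
Using the shoelace formula, 2A = |[(-7)·11 − 3·(-15)] + [3·8 − 17·11] + [17·(-16) − (-5)·8] + [(-5)·(-15) − (-7)·(-16)]| = 464, so the area is 232.
The number of boundary lattice points is Σ gcd(|Δx|,|Δy|) = gcd(10,26) + gcd(14,3) + gcd(22,24) + gcd(2,1) = 2+1+2+1 = 6.
By Pick's theorem I = A − B/2 + 1 = 232 − 6/2 + 1 = 230.

230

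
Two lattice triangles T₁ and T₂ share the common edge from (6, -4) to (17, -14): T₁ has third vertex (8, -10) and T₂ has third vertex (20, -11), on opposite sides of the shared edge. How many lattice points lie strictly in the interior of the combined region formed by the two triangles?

49

The union is the simple quadrilateral with vertices (6, -4), (8, -10), (17, -14), (20, -11) in order.
Using the shoelace formula, 2A = |(6·(-10) − 8·(-4)) + (8·(-14) − 17·(-10)) + (17·(-11) − 20·(-14)) + (20·(-4) − 6·(-11))| = 109, so the area is 109/2.
The number of boundary lattice points is Σ gcd(|Δx|,|Δy|) = gcd(2,6) + gcd(9,4) + gcd(3,3) + gcd(14,7) = 2+1+3+7 = 13.
By Pick's theorem I = A − B/2 + 1 = 109/2 − 13/2 + 1 = 49.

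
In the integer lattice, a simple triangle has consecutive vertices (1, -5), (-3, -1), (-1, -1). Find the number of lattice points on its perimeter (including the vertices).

8

The number of boundary lattice points is Σ gcd(|Δx|,|Δy|) = gcd(4,4) + gcd(2,0) + gcd(2,4) = 4+2+2 = 8.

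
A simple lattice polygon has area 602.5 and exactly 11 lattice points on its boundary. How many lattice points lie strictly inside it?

598

Pick's theorem A = I + B/2 − 1 rearranges to I = A − B/2 + 1 = 602.5 − 11/2 + 1 = 598.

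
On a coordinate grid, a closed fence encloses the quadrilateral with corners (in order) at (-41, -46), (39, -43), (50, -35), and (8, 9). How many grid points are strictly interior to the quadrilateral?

2535

Using the shoelace formula, 2A = |((-41)·(-43) − 39·(-46)) + (39·(-35) − 50·(-43)) + (50·9 − 8·(-35)) + (8·(-46) − (-41)·9)| = 5073, so the area is 5073/2.
The number of boundary lattice points is Σ gcd(|Δx|,|Δy|) = gcd(80,3) + gcd(11,8) + gcd(42,44) + gcd(49,55) = 1+1+2+1 = 5.
By Pick's theorem A = I + B/2 − 1, so I = 5073/2 − 5/2 + 1 = 2535.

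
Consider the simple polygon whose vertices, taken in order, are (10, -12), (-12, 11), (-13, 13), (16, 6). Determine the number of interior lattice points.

Using the shoelace formula, 2A = |(10·11 − (-12)·(-12)) + ((-12)·13 − (-13)·11) + ((-13)·6 − 16·13) + (16·(-12) − 10·6)| = 585, so the area is 292.5.
Along each edge there are gcd(|Δx|,|Δy|)+1 lattice points, so counting each shared vertex once the boundary has gcd(22,23) + gcd(1,2) + gcd(29,7) + gcd(6,18) = 1+1+1+6 = 9.
By Pick's theorem A = I + B/2 − 1, so I = 292.5 − 9/2 + 1 = 289.

289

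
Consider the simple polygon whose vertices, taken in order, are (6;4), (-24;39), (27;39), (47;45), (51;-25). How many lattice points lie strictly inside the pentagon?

2667

The shoelace formula gives twice the area as |[6·39 − (-24)·4] + [(-24)·39 − 27·39] + [27·45 − 47·39] + [47·(-25) − 51·45] + [51·4 − 6·(-25)]| = 5393, so the area is 5393/2.
Summing gcd(|Δx|,|Δy|) over the edges gives the boundary count: gcd(30,35) + gcd(51,0) + gcd(20,6) + gcd(4,70) + gcd(45,29) = 5+51+2+2+1 = 61.
By Pick's theorem A = I + B/2 − 1, so I = 5393/2 − 61/2 + 1 = 2667.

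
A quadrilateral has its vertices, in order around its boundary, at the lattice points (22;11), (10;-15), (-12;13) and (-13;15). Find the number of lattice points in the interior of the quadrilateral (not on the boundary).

The shoelace formula gives twice the area as |[22·(-15) − 10·11] + [10·13 − (-12)·(-15)] + [(-12)·15 − (-13)·13] + [(-13)·11 − 22·15]| = 974, so the area is 487.
Summing gcd(|Δx|,|Δy|) over the edges gives the boundary count: gcd(12,26) + gcd(22,28) + gcd(1,2) + gcd(35,4) = 2+2+1+1 = 6.
Pick's theorem gives I = A − B/2 + 1 = 487 − 6/2 + 1 = 485.

485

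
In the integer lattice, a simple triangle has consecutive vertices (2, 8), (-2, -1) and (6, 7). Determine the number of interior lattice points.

By the shoelace formula, twice the signed area is |(2·(-1) − (-2)·8) + ((-2)·7 − 6·(-1)) + (6·8 − 2·7)| = 40, so the area is 20.
The number of boundary lattice points is Σ gcd(|Δx|,|Δy|) = gcd(4,9) + gcd(8,8) + gcd(4,1) = 1+8+1 = 10.
Pick's theorem gives I = A − B/2 + 1 = 20 − 10/2 + 1 = 16.

16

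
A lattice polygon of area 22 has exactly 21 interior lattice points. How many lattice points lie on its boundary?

4

Pick's theorem gives A = I + B/2 − 1, so B = 2(A − I + 1) = 2(22 − 21 + 1) = 4.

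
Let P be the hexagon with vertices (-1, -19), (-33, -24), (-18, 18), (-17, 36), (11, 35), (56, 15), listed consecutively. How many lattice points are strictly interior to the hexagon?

2898

Using the shoelace formula, 2A = |((-1)·(-24) − (-33)·(-19)) + ((-33)·18 − (-18)·(-24)) + ((-18)·36 − (-17)·18) + ((-17)·35 − 11·36) + (11·15 − 56·35) + (56·(-19) − (-1)·15)| = 5806, so the area is 2903.
Along each edge there are gcd(|Δx|,|Δy|)+1 lattice points, so counting each shared vertex once the boundary has gcd(32,5) + gcd(15,42) + gcd(1,18) + gcd(28,1) + gcd(45,20) + gcd(57,34) = 1+3+1+1+5+1 = 12.
Pick's theorem gives I = A − B/2 + 1 = 2903 − 12/2 + 1 = 2898.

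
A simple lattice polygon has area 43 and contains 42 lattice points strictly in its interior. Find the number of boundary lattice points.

Pick's theorem gives A = I + B/2 − 1, so B = 2(A − I + 1) = 2(43 − 42 + 1) = 4.

4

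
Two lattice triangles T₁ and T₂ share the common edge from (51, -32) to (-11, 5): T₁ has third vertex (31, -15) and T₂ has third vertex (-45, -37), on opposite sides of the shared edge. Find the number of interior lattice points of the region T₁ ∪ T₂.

The union is the simple quadrilateral with vertices (51, -32), (31, -15), (-11, 5), (-45, -37) in order.
By the shoelace formula, twice the signed area is |(51·(-15) − 31·(-32)) + (31·5 − (-11)·(-15)) + ((-11)·(-37) − (-45)·5) + ((-45)·(-32) − 51·(-37))| = 4176, so the area is 2088.
The number of boundary lattice points is Σ gcd(|Δx|,|Δy|) = gcd(20,17) + gcd(42,20) + gcd(34,42) + gcd(96,5) = 1+2+2+1 = 6.
By Pick's theorem I = A − B/2 + 1 = 2088 − 6/2 + 1 = 2086.

2086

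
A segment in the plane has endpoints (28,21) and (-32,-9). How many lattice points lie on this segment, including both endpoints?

31

The number of lattice points on a segment between lattice points is gcd(|Δx|,|Δy|) + 1 = gcd(60,30) + 1 = 30 + 1 = 31.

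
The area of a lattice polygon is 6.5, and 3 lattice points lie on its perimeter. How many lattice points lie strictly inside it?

Pick's theorem A = I + B/2 − 1 rearranges to I = A − B/2 + 1 = 6.5 − 3/2 + 1 = 6.

6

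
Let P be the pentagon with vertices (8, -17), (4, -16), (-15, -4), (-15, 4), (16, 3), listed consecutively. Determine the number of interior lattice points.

414

Using the shoelace formula, 2A = |(8·(-16) − 4·(-17)) + (4·(-4) − (-15)·(-16)) + ((-15)·4 − (-15)·(-4)) + ((-15)·3 − 16·4) + (16·(-17) − 8·3)| = 841, so the area is 420.5.
The number of boundary lattice points is Σ gcd(|Δx|,|Δy|) = gcd(4,1) + gcd(19,12) + gcd(0,8) + gcd(31,1) + gcd(8,20) = 1+1+8+1+4 = 15.
By Pick's theorem A = I + B/2 − 1, so I = 420.5 − 15/2 + 1 = 414.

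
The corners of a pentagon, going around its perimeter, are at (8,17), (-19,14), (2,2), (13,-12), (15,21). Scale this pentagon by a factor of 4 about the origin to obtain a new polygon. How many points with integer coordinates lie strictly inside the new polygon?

Using the shoelace formula, 2A = |(8·14 − (-19)·17) + ((-19)·2 − 2·14) + (2·(-12) − 13·2) + (13·21 − 15·(-12)) + (15·17 − 8·21)| = 859, so the area is 429.5.
Along each edge there are gcd(|Δx|,|Δy|)+1 lattice points, so counting each shared vertex once the boundary has gcd(27,3) + gcd(21,12) + gcd(11,14) + gcd(2,33) + gcd(7,4) = 3+3+1+1+1 = 9.
Scaling by 4 multiplies the area by 4² = 16 (so the new area is 6872) and multiplies the boundary lattice-point count by 4, giving 36.
By Pick's theorem, the interior count of the dilated polygon is 6872 − 36/2 + 1 = 6855.

6855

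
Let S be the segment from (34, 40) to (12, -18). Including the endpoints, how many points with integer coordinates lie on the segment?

3

The number of lattice points on a segment between lattice points is gcd(|Δx|,|Δy|) + 1 = gcd(22,58) + 1 = 2 + 1 = 3.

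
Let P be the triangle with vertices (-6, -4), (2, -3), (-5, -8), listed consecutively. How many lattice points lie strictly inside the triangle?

16

By the shoelace formula, twice the signed area is |[(-6)·(-3) − 2·(-4)] + [2·(-8) − (-5)·(-3)] + [(-5)·(-4) − (-6)·(-8)]| = 33, so the area is 16.5.
Along each edge there are gcd(|Δx|,|Δy|)+1 lattice points, so counting each shared vertex once the boundary has gcd(8,1) + gcd(7,5) + gcd(1,4) = 1+1+1 = 3.
Pick's theorem gives I = A − B/2 + 1 = 16.5 − 3/2 + 1 = 16.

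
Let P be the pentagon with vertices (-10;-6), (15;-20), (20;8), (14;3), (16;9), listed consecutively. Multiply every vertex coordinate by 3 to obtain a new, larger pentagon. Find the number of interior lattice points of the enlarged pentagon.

The shoelace formula gives twice the area as |((-10)·(-20) − 15·(-6)) + (15·8 − 20·(-20)) + (20·3 − 14·8) + (14·9 − 16·3) + (16·(-6) − (-10)·9)| = 830, so the area is 415.
Along each edge there are gcd(|Δx|,|Δy|)+1 lattice points, so counting each shared vertex once the boundary has gcd(25,14) + gcd(5,28) + gcd(6,5) + gcd(2,6) + gcd(26,15) = 1+1+1+2+1 = 6.
Scaling by 3 multiplies the area by 3² = 9 (so the new area is 3735) and multiplies the boundary lattice-point count by 3, giving 18.
By Pick's theorem, the interior count of the dilated polygon is 3735 − 18/2 + 1 = 3727.

3727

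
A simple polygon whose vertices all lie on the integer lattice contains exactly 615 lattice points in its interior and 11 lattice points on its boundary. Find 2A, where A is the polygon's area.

1239

By Pick's theorem, A = I + B/2 − 1 = 615 + 11/2 − 1 = 1239/2.
Hence 2A = 1239.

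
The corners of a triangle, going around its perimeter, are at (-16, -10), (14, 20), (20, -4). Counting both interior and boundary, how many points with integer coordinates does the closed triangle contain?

472

By the shoelace formula, twice the signed area is |((-16)·20 − 14·(-10)) + (14·(-4) − 20·20) + (20·(-10) − (-16)·(-4))| = 900, so the area is 450.
Along each edge there are gcd(|Δx|,|Δy|)+1 lattice points, so counting each shared vertex once the boundary has gcd(30,30) + gcd(6,24) + gcd(36,6) = 30+6+6 = 42.
Pick's theorem gives I = A − B/2 + 1 = 450 − 42/2 + 1 = 430, so the closed region contains I + B = 430 + 42 = 472 lattice points.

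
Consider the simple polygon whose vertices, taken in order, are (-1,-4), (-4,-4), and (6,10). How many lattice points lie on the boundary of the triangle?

Summing gcd(|Δx|,|Δy|) over the edges gives the boundary count: gcd(3,0) + gcd(10,14) + gcd(7,14) = 3+2+7 = 12.

12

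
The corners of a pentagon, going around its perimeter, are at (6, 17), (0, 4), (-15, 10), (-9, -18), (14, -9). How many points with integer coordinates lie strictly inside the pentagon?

The shoelace formula gives twice the area as |(6·4 − 0·17) + (0·10 − (-15)·4) + ((-15)·(-18) − (-9)·10) + ((-9)·(-9) − 14·(-18)) + (14·17 − 6·(-9))| = 1069, so the area is 1069/2.
The number of boundary lattice points is Σ gcd(|Δx|,|Δy|) = gcd(6,13) + gcd(15,6) + gcd(6,28) + gcd(23,9) + gcd(8,26) = 1+3+2+1+2 = 9.
Pick's theorem gives I = A − B/2 + 1 = 1069/2 − 9/2 + 1 = 531.

531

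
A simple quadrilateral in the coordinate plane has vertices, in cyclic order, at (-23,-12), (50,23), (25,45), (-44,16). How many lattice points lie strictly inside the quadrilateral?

By the shoelace formula, twice the signed area is |[(-23)·23 − 50·(-12)] + [50·45 − 25·23] + [25·16 − (-44)·45] + [(-44)·(-12) − (-23)·16]| = 5022, so the area is 2511.
The number of boundary lattice points is Σ gcd(|Δx|,|Δy|) = gcd(73,35) + gcd(25,22) + gcd(69,29) + gcd(21,28) = 1+1+1+7 = 10.
Pick's theorem gives I = A − B/2 + 1 = 2511 − 10/2 + 1 = 2507.

2507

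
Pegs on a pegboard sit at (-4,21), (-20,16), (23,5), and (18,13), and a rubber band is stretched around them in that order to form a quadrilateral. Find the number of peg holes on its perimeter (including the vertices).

5

Summing gcd(|Δx|,|Δy|) over the edges gives the boundary count: gcd(16,5) + gcd(43,11) + gcd(5,8) + gcd(22,8) = 1+1+1+2 = 5.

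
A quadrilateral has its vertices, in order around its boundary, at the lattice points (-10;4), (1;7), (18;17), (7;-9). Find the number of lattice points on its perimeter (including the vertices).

The number of boundary lattice points is Σ gcd(|Δx|,|Δy|) = gcd(11,3) + gcd(17,10) + gcd(11,26) + gcd(17,13) = 1+1+1+1 = 4.

4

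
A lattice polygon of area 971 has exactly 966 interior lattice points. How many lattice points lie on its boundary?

Pick's theorem gives A = I + B/2 − 1, so B = 2(A − I + 1) = 2(971 − 966 + 1) = 12.

12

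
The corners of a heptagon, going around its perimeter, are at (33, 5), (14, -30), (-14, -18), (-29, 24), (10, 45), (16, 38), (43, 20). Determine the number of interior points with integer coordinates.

The shoelace formula gives twice the area as |(33·(-30) − 14·5) + (14·(-18) − (-14)·(-30)) + ((-14)·24 − (-29)·(-18)) + ((-29)·45 − 10·24) + (10·38 − 16·45) + (16·20 − 43·38) + (43·5 − 33·20)| = 6234, so the area is 3117.
Along each edge there are gcd(|Δx|,|Δy|)+1 lattice points, so counting each shared vertex once the boundary has gcd(19,35) + gcd(28,12) + gcd(15,42) + gcd(39,21) + gcd(6,7) + gcd(27,18) + gcd(10,15) = 1+4+3+3+1+9+5 = 26.
By Pick's theorem A = I + B/2 − 1, so I = 3117 − 26/2 + 1 = 3105.

3105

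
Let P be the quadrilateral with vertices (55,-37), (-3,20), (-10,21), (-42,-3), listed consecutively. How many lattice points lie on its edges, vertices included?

11

Along each edge there are gcd(|Δx|,|Δy|)+1 lattice points, so counting each shared vertex once the boundary has gcd(58,57) + gcd(7,1) + gcd(32,24) + gcd(97,34) = 1+1+8+1 = 11.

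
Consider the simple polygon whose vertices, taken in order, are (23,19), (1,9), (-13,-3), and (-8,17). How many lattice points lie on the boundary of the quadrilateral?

10

Summing gcd(|Δx|,|Δy|) over the edges gives the boundary count: gcd(22,10) + gcd(14,12) + gcd(5,20) + gcd(31,2) = 2+2+5+1 = 10.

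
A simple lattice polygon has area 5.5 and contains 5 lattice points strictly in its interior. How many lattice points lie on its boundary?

3

Pick's theorem gives A = I + B/2 − 1, so B = 2(A − I + 1) = 2(5.5 − 5 + 1) = 3.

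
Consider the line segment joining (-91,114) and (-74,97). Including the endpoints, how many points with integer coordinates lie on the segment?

18

The number of lattice points on a segment between lattice points is gcd(|Δx|,|Δy|) + 1 = gcd(17,17) + 1 = 17 + 1 = 18.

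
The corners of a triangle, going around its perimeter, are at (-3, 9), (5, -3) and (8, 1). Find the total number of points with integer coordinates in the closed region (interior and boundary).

38

The shoelace formula gives twice the area as |((-3)·(-3) − 5·9) + (5·1 − 8·(-3)) + (8·9 − (-3)·1)| = 68, so the area is 34.
The number of boundary lattice points is Σ gcd(|Δx|,|Δy|) = gcd(8,12) + gcd(3,4) + gcd(11,8) = 4+1+1 = 6.
Pick's theorem gives I = A − B/2 + 1 = 34 − 6/2 + 1 = 32, so the closed region contains I + B = 32 + 6 = 38 lattice points.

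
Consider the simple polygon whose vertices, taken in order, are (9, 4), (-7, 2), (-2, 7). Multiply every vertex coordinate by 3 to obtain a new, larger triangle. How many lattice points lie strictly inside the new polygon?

304

Using the shoelace formula, 2A = |[9·2 − (-7)·4] + [(-7)·7 − (-2)·2] + [(-2)·4 − 9·7]| = 70, so the area is 35.
Summing gcd(|Δx|,|Δy|) over the edges gives the boundary count: gcd(16,2) + gcd(5,5) + gcd(11,3) = 2+5+1 = 8.
Scaling by 3 multiplies the area by 3² = 9 (so the new area is 315) and multiplies the boundary lattice-point count by 3, giving 24.
By Pick's theorem, the interior count of the dilated polygon is 315 − 24/2 + 1 = 304.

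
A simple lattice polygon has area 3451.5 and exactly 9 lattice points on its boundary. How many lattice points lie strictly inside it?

From Pick's theorem, I = A − B/2 + 1 = 3451.5 − 9/2 + 1 = 3448.

3448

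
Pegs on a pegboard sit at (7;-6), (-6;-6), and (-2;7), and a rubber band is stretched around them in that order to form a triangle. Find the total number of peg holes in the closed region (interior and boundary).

93

Using the shoelace formula, 2A = |[7·(-6) − (-6)·(-6)] + [(-6)·7 − (-2)·(-6)] + [(-2)·(-6) − 7·7]| = 169, so the area is 169/2.
The number of boundary lattice points is Σ gcd(|Δx|,|Δy|) = gcd(13,0) + gcd(4,13) + gcd(9,13) = 13+1+1 = 15.
Pick's theorem gives I = A − B/2 + 1 = 169/2 − 15/2 + 1 = 78, so the closed region contains I + B = 78 + 15 = 93 lattice points.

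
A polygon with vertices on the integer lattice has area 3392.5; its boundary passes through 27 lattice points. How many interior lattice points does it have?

3380

From Pick's theorem, I = A − B/2 + 1 = 3392.5 − 27/2 + 1 = 3380.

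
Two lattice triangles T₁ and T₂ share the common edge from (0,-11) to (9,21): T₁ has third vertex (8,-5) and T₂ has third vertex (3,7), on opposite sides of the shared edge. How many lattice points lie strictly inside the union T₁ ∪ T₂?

The union is the simple quadrilateral with vertices (0,-11), (8,-5), (9,21), (3,7) in order.
By the shoelace formula, twice the signed area is |[0·(-5) − 8·(-11)] + [8·21 − 9·(-5)] + [9·7 − 3·21] + [3·(-11) − 0·7]| = 268, so the area is 134.
Summing gcd(|Δx|,|Δy|) over the edges gives the boundary count: gcd(8,6) + gcd(1,26) + gcd(6,14) + gcd(3,18) = 2+1+2+3 = 8.
By Pick's theorem I = A − B/2 + 1 = 134 − 8/2 + 1 = 131.

131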